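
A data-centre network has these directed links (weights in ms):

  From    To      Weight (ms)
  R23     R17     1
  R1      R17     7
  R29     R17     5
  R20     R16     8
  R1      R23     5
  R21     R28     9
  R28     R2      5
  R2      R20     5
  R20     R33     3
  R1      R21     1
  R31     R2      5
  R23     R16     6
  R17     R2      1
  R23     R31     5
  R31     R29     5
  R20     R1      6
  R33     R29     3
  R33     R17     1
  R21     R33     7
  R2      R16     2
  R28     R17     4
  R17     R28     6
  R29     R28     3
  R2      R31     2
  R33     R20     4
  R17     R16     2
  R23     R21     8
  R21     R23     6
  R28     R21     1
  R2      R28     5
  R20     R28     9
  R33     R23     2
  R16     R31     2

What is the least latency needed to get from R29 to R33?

Shortest distances from R29:
R29: 0
R28: 3  (via R29)
R21: 4  (via R28)
R17: 5  (via R29)
R2: 6  (via R17)
R16: 7  (via R17)
R31: 8  (via R2)
R23: 10  (via R21)
R33: 11  (via R21)
Shortest route: R29–R28–R21–R33 = 11 ms.

11 ms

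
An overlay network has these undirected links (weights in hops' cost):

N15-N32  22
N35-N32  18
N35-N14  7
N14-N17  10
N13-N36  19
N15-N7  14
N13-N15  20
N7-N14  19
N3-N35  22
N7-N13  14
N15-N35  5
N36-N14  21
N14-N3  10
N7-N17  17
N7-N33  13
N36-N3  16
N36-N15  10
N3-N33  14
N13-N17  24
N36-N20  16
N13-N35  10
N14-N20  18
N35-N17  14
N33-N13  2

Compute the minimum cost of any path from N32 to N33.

30 hops' cost

Candidate routes:
N32–N15–N13–N33: 22+20+2 = 44
N32–N35–N13–N33: 18+10+2 = 30
N32–N15–N35–N13–N33: 22+5+10+2 = 39
The minimum is 30 hops' cost via N32–N35–N13–N33.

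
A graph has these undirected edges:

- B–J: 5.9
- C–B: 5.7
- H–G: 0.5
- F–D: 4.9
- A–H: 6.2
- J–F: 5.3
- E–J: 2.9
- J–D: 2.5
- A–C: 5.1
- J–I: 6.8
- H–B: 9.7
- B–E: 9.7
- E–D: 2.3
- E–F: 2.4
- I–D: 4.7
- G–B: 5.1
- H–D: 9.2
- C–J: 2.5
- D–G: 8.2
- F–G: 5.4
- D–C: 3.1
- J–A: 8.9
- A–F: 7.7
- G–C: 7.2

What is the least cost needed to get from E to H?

Settle nodes by increasing distance from E:
E: 0
D: 2.3  (via E)
F: 2.4  (via E)
J: 2.9  (via E)
C: 5.4  (via D)
I: 7  (via D)
G: 7.8  (via F)
H: 8.3  (via G)
Shortest route: E → F → G → H = 8.3.

8.3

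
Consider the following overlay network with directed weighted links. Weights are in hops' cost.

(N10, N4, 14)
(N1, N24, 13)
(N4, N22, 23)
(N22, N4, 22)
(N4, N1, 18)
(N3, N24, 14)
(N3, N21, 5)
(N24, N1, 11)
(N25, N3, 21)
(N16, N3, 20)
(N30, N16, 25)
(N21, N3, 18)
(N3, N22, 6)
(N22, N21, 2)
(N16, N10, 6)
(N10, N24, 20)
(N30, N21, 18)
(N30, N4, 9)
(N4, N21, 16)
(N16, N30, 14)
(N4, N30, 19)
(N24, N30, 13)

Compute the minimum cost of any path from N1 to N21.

44 hops' cost

Candidate routes:
N1 → N24 → N30 → N16 → N3 → N21: 13+13+25+20+5 = 76
N1 → N24 → N30 → N4 → N22 → N21: 13+13+9+23+2 = 60
N1 → N24 → N30 → N21: 13+13+18 = 44
N1 → N24 → N30 → N4 → N21: 13+13+9+16 = 51
The minimum is 44 hops' cost via N1 → N24 → N30 → N21.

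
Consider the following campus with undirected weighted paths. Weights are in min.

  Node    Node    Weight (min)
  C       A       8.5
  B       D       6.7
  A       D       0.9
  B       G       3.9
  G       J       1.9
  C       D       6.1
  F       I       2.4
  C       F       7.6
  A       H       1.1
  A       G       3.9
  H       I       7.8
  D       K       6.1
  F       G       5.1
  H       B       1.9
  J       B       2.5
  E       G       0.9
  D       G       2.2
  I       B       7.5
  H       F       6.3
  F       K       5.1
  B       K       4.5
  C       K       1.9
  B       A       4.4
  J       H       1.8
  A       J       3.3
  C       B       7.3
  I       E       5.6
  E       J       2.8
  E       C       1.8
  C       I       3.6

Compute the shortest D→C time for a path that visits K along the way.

Shortest D→K: D → K = 6.1
Shortest K→C: K → C = 1.9
Total via K: 6.1 + 1.9 = 8 min.

8 min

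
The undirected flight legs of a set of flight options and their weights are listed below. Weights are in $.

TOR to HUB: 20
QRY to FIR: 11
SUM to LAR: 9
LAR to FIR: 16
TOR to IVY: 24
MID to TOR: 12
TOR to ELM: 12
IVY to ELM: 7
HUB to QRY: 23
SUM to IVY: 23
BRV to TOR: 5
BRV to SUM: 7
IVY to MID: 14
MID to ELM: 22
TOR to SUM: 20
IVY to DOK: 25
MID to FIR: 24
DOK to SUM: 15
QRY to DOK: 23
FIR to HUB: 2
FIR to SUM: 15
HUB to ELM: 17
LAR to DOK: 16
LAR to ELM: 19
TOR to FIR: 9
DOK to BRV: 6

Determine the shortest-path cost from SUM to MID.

$24

Settle nodes by increasing distance from SUM:
SUM: 0
BRV: 7  (via SUM)
LAR: 9  (via SUM)
TOR: 12  (via BRV)
DOK: 13  (via BRV)
FIR: 15  (via SUM)
HUB: 17  (via FIR)
IVY: 23  (via SUM)
MID: 24  (via TOR)
Shortest route: SUM–BRV–TOR–MID = $24.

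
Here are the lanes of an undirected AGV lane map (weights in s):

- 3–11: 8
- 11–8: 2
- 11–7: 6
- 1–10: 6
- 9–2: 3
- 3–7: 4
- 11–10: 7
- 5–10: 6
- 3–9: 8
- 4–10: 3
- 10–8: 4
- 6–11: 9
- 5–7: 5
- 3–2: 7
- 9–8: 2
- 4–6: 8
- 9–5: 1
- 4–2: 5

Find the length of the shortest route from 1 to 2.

Running Dijkstra from 1:
1: 0
10: 6  (via 1)
4: 9  (via 10)
8: 10  (via 10)
5: 12  (via 10)
9: 12  (via 8)
11: 12  (via 8)
2: 14  (via 4)
Shortest route: 1–10–4–2 = 14 s.

14 s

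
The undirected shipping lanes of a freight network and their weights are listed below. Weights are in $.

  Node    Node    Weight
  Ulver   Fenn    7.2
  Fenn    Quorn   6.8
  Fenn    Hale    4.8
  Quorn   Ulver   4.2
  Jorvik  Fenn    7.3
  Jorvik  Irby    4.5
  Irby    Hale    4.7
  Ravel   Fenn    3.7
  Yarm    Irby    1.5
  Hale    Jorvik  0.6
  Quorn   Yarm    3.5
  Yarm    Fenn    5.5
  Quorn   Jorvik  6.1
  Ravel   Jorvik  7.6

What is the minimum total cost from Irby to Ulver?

$9.2

Shortest distances from Irby:
Irby: 0
Yarm: 1.5  (via Irby)
Jorvik: 4.5  (via Irby)
Hale: 4.7  (via Irby)
Quorn: 5  (via Yarm)
Fenn: 7  (via Yarm)
Ulver: 9.2  (via Quorn)
Shortest route: Irby–Yarm–Quorn–Ulver = $9.2.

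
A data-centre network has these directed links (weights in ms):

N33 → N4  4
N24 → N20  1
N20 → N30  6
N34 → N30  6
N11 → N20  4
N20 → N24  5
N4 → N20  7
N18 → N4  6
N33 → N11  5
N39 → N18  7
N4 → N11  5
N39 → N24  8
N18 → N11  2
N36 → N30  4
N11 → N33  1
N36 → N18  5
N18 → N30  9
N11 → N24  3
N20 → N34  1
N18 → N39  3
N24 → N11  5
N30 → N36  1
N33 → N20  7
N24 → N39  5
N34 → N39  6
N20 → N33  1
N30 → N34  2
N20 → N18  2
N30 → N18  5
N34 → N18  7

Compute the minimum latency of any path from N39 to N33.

10 ms

Candidate routes:
N39 - N18 - N11 - N20 - N33: 7+2+4+1 = 14
N39 - N24 - N11 - N33: 8+5+1 = 14
N39 - N18 - N11 - N24 - N20 - N33: 7+2+3+1+1 = 14
N39 - N18 - N11 - N33: 7+2+1 = 10
The minimum is 10 ms via N39 - N18 - N11 - N33.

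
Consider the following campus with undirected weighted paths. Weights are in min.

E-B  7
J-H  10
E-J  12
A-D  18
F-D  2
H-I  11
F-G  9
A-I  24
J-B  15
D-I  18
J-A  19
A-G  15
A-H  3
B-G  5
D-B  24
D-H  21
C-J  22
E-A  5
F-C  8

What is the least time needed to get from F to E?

21 min

Running Dijkstra from F:
F: 0
D: 2  (via F)
C: 8  (via F)
G: 9  (via F)
B: 14  (via G)
A: 20  (via D)
I: 20  (via D)
E: 21  (via B)
Shortest route: F → G → B → E = 21 min.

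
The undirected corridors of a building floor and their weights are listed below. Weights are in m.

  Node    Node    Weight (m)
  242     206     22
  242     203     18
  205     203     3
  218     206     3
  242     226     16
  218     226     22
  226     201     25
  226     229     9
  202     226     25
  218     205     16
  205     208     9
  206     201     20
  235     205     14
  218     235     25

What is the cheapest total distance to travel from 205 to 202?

62 m

Compare a few routes:
205–203–242–226–202: 3+18+16+25 = 62
205–218–226–202: 16+22+25 = 63
Cheapest is 205–203–242–226–202 at 62 m.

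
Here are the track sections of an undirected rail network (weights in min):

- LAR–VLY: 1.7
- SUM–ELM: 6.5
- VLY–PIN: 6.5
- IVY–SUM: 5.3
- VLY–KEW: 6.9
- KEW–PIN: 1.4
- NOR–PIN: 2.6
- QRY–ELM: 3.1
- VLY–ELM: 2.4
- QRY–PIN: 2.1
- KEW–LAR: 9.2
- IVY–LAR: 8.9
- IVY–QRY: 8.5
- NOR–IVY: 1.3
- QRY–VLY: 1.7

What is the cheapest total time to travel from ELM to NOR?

Enumerating some paths:
ELM–QRY–PIN–NOR: 3.1+2.1+2.6 = 7.8
ELM–VLY–QRY–PIN–NOR: 2.4+1.7+2.1+2.6 = 8.8
ELM–VLY–PIN–NOR: 2.4+6.5+2.6 = 11.5
Cheapest is ELM–QRY–PIN–NOR at 7.8 min.

7.8 min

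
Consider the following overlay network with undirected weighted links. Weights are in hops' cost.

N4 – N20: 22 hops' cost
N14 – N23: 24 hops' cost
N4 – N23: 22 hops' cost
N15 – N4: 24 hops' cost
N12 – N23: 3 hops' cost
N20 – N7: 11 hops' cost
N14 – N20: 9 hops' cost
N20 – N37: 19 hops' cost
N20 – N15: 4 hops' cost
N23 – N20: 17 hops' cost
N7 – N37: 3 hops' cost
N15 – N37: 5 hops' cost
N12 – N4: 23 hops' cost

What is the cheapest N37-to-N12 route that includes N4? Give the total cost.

52 hops' cost

Best N37 to N4: N37–N15–N4 costing 29
Best N4 to N12: N4–N12 costing 23
Total via N4: 29 + 23 = 52 hops' cost.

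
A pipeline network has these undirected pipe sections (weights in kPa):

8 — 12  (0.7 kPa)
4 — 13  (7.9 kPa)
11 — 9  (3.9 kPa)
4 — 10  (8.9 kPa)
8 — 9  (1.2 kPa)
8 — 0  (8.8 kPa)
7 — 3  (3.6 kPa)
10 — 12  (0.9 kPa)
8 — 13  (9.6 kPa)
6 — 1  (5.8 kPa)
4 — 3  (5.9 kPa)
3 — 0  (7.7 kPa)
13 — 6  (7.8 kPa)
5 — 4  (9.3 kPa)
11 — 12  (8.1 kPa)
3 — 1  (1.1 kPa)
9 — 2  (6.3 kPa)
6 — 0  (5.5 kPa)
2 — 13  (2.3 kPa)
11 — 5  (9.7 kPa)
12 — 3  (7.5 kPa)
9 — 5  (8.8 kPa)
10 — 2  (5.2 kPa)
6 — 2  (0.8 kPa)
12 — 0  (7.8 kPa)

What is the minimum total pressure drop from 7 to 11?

Shortest distances from 7:
7: 0
3: 3.6  (via 7)
1: 4.7  (via 3)
4: 9.5  (via 3)
6: 10.5  (via 1)
12: 11.1  (via 3)
0: 11.3  (via 3)
2: 11.3  (via 6)
8: 11.8  (via 12)
10: 12  (via 12)
9: 13  (via 8)
13: 13.6  (via 2)
11: 16.9  (via 9)
Shortest route: 7–3–12–8–9–11 = 16.9 kPa.

16.9 kPa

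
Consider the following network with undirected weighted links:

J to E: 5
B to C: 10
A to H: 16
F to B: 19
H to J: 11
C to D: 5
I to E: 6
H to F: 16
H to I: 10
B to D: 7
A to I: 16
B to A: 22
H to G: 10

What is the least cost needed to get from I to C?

48

Candidate routes:
I → A → B → D → C: 16+22+7+5 = 50
I → H → F → B → C: 10+16+19+10 = 55
I → A → B → C: 16+22+10 = 48
I → H → F → B → D → C: 10+16+19+7+5 = 57
Cheapest is I → A → B → C at 48.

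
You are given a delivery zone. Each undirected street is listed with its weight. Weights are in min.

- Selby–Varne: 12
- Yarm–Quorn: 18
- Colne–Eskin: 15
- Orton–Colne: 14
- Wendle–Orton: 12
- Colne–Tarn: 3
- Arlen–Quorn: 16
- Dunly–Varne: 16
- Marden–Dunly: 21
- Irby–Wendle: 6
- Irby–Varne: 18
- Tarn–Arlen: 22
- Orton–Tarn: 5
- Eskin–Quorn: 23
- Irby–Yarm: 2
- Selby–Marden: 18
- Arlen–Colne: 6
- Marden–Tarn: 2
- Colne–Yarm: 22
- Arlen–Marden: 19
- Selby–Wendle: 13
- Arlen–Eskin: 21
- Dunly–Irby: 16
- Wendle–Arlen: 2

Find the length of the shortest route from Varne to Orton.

Compare a few routes:
Varne → Selby → Marden → Tarn → Orton: 12+18+2+5 = 37
Varne → Irby → Wendle → Orton: 18+6+12 = 36
Varne → Irby → Wendle → Arlen → Colne → Tarn → Orton: 18+6+2+6+3+5 = 40
Varne → Selby → Wendle → Orton: 12+13+12 = 37
Cheapest is Varne → Irby → Wendle → Orton at 36 min.

36 min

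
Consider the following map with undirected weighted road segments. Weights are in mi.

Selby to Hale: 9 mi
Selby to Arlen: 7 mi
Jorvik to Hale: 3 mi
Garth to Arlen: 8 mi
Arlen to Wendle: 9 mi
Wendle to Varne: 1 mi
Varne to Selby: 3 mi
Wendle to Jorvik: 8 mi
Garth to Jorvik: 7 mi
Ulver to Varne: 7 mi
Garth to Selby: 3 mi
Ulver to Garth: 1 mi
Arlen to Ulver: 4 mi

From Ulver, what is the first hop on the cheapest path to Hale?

Candidate routes:
Ulver → Garth → Jorvik → Hale: 1+7+3 = 11
Ulver → Varne → Wendle → Jorvik → Hale: 7+1+8+3 = 19
Ulver → Garth → Selby → Hale: 1+3+9 = 13
Ulver → Varne → Selby → Hale: 7+3+9 = 19
The minimum is 11 mi via Ulver → Garth → Jorvik → Hale.
So from Ulver the first move is to Garth.

Garth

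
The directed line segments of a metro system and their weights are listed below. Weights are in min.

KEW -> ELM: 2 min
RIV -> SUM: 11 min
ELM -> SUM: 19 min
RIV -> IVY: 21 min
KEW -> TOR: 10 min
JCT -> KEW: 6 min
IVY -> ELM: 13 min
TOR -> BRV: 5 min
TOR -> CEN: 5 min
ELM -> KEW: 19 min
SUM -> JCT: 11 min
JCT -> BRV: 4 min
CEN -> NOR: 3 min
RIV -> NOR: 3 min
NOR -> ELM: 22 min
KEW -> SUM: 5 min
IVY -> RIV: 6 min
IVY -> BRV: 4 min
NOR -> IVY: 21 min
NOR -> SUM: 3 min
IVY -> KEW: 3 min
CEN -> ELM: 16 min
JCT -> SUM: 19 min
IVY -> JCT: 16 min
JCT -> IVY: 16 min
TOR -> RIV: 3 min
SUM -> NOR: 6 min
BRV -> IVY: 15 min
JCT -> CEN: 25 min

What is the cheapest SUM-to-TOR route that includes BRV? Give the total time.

Shortest SUM→BRV: SUM–JCT–BRV = 15
Best BRV to TOR: BRV–IVY–KEW–TOR costing 28
Total via BRV: 15 + 28 = 43 min.

43 min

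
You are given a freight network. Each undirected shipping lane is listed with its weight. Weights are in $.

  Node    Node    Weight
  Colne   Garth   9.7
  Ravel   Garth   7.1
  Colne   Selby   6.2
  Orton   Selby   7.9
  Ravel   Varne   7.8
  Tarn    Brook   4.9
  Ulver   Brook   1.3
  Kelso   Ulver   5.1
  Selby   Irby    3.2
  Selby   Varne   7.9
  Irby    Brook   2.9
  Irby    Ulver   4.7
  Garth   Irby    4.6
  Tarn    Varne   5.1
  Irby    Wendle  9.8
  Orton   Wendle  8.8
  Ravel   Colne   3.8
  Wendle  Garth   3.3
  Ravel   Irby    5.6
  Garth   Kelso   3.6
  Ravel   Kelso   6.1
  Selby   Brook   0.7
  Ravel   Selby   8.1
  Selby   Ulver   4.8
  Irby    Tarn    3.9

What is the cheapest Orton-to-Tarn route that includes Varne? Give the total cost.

$20.9

Shortest Orton→Varne: Orton → Selby → Varne = 15.8
Shortest Varne→Tarn: Varne → Tarn = 5.1
Total via Varne: 15.8 + 5.1 = $20.9.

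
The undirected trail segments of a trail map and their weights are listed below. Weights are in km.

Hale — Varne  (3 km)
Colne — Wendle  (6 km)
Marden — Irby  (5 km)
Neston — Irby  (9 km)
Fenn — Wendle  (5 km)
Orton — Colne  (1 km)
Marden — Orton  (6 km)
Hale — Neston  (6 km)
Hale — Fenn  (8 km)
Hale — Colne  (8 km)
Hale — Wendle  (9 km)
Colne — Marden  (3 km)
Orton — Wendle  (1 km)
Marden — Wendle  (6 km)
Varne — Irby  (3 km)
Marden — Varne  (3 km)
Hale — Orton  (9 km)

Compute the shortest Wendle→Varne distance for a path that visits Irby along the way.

13 km

Best Wendle to Irby: Wendle–Orton–Colne–Marden–Irby costing 10
Shortest Irby→Varne: Irby–Varne = 3
Total via Irby: 10 + 3 = 13 km.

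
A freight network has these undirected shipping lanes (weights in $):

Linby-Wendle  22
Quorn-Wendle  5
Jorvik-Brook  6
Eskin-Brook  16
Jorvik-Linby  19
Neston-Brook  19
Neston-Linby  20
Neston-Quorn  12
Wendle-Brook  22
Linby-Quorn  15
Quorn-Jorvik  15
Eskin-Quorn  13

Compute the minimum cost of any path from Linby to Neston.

Candidate routes:
Linby–Quorn–Neston: 15+12 = 27
Linby–Neston: 20 = 20
Cheapest is Linby–Neston at $20.

$20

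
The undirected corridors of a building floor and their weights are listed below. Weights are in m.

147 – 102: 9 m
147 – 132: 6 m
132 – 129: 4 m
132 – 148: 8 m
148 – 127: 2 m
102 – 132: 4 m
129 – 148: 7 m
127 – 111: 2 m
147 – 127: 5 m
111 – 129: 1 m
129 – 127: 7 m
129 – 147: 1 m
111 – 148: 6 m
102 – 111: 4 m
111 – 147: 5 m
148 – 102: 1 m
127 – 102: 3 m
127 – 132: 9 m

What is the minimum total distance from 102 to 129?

5 m

Candidate routes:
102–148–129: 1+7 = 8
102–148–127–111–129: 1+2+2+1 = 6
102–111–129: 4+1 = 5
102–127–111–129: 3+2+1 = 6
Cheapest is 102–111–129 at 5 m.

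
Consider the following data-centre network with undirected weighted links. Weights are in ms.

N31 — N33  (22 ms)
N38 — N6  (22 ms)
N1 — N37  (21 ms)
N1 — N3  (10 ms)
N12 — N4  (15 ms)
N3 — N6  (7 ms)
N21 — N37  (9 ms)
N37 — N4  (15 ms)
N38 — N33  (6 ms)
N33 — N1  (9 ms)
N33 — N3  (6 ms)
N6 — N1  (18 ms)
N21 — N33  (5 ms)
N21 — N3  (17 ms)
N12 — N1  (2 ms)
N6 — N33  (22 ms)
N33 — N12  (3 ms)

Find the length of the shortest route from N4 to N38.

Candidate routes:
N4 → N12 → N33 → N38: 15+3+6 = 24
N4 → N12 → N1 → N33 → N38: 15+2+9+6 = 32
N4 → N12 → N1 → N3 → N33 → N38: 15+2+10+6+6 = 39
N4 → N37 → N21 → N33 → N38: 15+9+5+6 = 35
The minimum is 24 ms via N4 → N12 → N33 → N38.

24 ms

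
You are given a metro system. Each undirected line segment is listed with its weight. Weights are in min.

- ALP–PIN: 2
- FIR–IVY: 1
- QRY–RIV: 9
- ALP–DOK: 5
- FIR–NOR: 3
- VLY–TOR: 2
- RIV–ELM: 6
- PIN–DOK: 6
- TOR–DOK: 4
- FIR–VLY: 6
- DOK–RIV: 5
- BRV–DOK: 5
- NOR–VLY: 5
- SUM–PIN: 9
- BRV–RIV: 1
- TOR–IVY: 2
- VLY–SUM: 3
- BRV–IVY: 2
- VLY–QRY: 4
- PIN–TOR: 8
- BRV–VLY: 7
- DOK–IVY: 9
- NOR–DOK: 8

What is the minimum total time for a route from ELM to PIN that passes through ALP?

Shortest ELM→ALP: ELM–RIV–DOK–ALP = 16
Shortest ALP→PIN: ALP–PIN = 2
Total via ALP: 16 + 2 = 18 min.

18 min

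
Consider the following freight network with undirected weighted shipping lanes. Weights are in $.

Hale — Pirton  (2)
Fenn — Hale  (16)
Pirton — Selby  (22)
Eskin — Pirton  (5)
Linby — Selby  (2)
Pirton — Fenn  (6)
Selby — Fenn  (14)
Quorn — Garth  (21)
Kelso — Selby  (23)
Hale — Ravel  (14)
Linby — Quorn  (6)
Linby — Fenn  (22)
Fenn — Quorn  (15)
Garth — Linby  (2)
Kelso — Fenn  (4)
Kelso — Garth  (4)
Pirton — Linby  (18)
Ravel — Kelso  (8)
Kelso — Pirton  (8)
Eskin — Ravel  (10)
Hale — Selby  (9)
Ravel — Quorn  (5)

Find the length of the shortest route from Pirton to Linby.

$13

Enumerating some paths:
Pirton–Hale–Selby–Linby: 2+9+2 = 13
Pirton–Kelso–Garth–Linby: 8+4+2 = 14
Pirton–Fenn–Kelso–Garth–Linby: 6+4+4+2 = 16
Cheapest is Pirton–Hale–Selby–Linby at $13.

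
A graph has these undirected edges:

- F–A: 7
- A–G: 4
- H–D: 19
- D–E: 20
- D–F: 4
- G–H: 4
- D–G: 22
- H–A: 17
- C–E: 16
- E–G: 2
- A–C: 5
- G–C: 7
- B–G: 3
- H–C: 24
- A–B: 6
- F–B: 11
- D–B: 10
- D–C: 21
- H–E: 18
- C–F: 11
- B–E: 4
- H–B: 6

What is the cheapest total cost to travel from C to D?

Shortest distances from C:
C: 0
A: 5  (via C)
G: 7  (via C)
E: 9  (via G)
B: 10  (via G)
F: 11  (via C)
H: 11  (via G)
D: 15  (via F)
Shortest route: C → F → D = 15.

15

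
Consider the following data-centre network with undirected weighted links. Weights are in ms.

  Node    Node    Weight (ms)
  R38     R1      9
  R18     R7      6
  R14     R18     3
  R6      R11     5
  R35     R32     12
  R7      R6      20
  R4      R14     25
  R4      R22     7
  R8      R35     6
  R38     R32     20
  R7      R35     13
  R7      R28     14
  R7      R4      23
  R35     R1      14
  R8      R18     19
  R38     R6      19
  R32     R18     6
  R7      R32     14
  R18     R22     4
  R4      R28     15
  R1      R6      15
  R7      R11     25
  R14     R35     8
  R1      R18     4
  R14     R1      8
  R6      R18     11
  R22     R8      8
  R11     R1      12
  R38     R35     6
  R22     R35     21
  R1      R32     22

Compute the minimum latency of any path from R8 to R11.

Running Dijkstra from R8:
R8: 0
R35: 6  (via R8)
R22: 8  (via R8)
R38: 12  (via R35)
R18: 12  (via R22)
R14: 14  (via R35)
R4: 15  (via R22)
R1: 16  (via R18)
R32: 18  (via R35)
R7: 18  (via R18)
R6: 23  (via R18)
R11: 28  (via R1)
Shortest route: R8–R22–R18–R1–R11 = 28 ms.

28 ms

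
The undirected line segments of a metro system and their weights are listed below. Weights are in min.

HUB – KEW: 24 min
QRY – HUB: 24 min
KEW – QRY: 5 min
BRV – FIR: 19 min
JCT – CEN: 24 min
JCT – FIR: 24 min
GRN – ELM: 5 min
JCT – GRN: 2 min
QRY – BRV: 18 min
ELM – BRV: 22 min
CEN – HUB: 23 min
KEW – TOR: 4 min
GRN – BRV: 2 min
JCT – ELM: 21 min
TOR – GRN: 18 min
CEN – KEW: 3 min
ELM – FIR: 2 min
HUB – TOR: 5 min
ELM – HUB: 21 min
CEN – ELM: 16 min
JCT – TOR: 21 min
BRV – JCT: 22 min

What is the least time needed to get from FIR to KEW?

21 min

Running Dijkstra from FIR:
FIR: 0
ELM: 2  (via FIR)
GRN: 7  (via ELM)
JCT: 9  (via GRN)
BRV: 9  (via GRN)
CEN: 18  (via ELM)
KEW: 21  (via CEN)
Shortest route: FIR → ELM → CEN → KEW = 21 min.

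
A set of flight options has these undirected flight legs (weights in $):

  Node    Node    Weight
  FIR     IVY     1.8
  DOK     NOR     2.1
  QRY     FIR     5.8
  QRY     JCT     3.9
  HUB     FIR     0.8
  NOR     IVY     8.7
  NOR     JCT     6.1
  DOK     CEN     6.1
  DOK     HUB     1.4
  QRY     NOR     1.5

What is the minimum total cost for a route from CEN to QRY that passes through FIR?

Shortest CEN→FIR: CEN–DOK–HUB–FIR = 8.3
Best FIR to QRY: FIR–QRY costing 5.8
Total via FIR: 8.3 + 5.8 = $14.1.

$14.1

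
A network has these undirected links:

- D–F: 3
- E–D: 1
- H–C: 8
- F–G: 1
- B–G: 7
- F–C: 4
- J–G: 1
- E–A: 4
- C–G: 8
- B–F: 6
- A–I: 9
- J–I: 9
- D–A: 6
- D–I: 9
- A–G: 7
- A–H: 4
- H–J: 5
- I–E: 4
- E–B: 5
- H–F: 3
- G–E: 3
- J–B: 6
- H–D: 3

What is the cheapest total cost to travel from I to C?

12

Enumerating some paths:
I - J - G - F - C: 9+1+1+4 = 15
I - E - D - F - C: 4+1+3+4 = 12
I - E - D - H - F - C: 4+1+3+3+4 = 15
The minimum is 12 via I - E - D - F - C.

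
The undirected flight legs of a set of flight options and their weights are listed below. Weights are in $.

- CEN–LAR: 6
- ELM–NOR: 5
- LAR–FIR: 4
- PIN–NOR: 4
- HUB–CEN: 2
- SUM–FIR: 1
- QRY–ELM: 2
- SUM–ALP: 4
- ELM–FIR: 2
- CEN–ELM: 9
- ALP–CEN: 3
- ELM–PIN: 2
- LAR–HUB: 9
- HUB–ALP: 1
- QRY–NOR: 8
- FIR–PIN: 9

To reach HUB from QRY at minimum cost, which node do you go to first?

ELM

Compare a few routes:
QRY → ELM → CEN → HUB: 2+9+2 = 13
QRY → ELM → FIR → SUM → ALP → HUB: 2+2+1+4+1 = 10
QRY → ELM → FIR → SUM → ALP → CEN → HUB: 2+2+1+4+3+2 = 14
Cheapest is QRY → ELM → FIR → SUM → ALP → HUB at $10.
So from QRY the first move is to ELM.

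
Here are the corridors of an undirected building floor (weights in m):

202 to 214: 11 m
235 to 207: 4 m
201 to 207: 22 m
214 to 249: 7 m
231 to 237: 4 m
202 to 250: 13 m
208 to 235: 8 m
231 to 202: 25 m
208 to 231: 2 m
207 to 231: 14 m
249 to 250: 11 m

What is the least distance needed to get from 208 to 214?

Settle nodes by increasing distance from 208:
208: 0
231: 2  (via 208)
237: 6  (via 231)
235: 8  (via 208)
207: 12  (via 235)
202: 27  (via 231)
201: 34  (via 207)
214: 38  (via 202)
Shortest route: 208 → 231 → 202 → 214 = 38 m.

38 m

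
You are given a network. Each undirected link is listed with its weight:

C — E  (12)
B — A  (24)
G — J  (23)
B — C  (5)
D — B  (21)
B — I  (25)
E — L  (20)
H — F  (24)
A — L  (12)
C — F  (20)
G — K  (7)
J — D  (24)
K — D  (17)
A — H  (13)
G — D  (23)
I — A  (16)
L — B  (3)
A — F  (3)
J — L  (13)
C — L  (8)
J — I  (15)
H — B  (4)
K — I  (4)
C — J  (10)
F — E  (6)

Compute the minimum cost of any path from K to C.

Compare a few routes:
K–I–B–C: 4+25+5 = 34
K–G–J–C: 7+23+10 = 40
K–I–J–C: 4+15+10 = 29
Cheapest is K–I–J–C at 29.

29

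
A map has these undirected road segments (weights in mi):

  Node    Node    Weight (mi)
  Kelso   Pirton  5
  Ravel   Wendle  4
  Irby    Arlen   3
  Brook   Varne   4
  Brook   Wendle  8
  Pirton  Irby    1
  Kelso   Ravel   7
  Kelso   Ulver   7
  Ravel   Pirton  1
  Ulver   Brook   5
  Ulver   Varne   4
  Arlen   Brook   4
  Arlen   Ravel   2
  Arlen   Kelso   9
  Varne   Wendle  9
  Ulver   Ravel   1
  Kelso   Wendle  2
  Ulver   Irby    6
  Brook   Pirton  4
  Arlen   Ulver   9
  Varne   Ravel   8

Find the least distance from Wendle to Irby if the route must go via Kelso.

8 mi

Shortest Wendle→Kelso: Wendle → Kelso = 2
Best Kelso to Irby: Kelso → Pirton → Irby costing 6
Total via Kelso: 2 + 6 = 8 mi.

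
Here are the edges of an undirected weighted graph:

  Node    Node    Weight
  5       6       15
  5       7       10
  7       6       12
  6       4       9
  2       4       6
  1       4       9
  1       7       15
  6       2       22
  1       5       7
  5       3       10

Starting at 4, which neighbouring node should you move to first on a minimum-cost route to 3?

Candidate routes:
4–6–5–3: 9+15+10 = 34
4–6–7–5–3: 9+12+10+10 = 41
4–1–5–3: 9+7+10 = 26
Cheapest is 4–1–5–3 at 26.
So from 4 the first move is to 1.

1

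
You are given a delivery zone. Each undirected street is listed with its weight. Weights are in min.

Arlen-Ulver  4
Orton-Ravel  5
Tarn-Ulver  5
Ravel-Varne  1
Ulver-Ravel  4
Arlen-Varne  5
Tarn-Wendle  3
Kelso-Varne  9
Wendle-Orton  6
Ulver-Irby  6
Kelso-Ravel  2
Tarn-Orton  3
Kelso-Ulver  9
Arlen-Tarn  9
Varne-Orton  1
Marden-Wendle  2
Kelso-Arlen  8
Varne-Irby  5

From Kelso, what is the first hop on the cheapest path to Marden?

Compare a few routes:
Kelso → Ravel → Orton → Tarn → Wendle → Marden: 2+5+3+3+2 = 15
Kelso → Ravel → Varne → Orton → Wendle → Marden: 2+1+1+6+2 = 12
Cheapest is Kelso → Ravel → Varne → Orton → Wendle → Marden at 12 min.
So from Kelso the first move is to Ravel.

Ravel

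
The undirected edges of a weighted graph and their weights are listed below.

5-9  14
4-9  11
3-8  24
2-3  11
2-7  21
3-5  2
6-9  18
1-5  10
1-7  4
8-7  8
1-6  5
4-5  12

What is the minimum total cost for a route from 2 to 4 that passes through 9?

38

Shortest 2→9: 2 → 3 → 5 → 9 = 27
Best 9 to 4: 9 → 4 costing 11
Total via 9: 27 + 11 = 38.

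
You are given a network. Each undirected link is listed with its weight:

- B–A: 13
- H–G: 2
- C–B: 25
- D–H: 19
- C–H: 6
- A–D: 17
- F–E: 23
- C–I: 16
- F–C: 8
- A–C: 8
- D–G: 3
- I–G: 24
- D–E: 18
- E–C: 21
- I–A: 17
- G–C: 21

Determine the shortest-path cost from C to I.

Enumerating some paths:
C - A - I: 8+17 = 25
C - H - G - I: 6+2+24 = 32
C - I: 16 = 16
Cheapest is C - I at 16.

16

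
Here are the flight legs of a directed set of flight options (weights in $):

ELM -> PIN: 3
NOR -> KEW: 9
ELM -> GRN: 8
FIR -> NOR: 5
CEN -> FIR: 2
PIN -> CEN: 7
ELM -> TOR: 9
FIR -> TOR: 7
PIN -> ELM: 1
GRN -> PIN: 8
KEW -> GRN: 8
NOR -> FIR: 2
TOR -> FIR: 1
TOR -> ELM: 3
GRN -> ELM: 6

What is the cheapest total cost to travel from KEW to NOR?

$29

Shortest distances from KEW:
KEW: 0
GRN: 8  (via KEW)
ELM: 14  (via GRN)
PIN: 16  (via GRN)
TOR: 23  (via ELM)
CEN: 23  (via PIN)
FIR: 24  (via TOR)
NOR: 29  (via FIR)
Shortest route: KEW–GRN–ELM–TOR–FIR–NOR = $29.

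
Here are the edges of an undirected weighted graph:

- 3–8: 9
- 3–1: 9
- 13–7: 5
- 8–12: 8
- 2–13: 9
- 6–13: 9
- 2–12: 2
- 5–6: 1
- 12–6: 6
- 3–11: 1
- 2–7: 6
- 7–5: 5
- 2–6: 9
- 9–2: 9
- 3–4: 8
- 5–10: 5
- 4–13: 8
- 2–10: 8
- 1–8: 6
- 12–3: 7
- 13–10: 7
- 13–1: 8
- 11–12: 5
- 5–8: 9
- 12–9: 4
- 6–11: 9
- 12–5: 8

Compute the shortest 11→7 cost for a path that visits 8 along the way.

Best 11 to 8: 11 → 3 → 8 costing 10
Best 8 to 7: 8 → 5 → 7 costing 14
Total via 8: 10 + 14 = 24.

24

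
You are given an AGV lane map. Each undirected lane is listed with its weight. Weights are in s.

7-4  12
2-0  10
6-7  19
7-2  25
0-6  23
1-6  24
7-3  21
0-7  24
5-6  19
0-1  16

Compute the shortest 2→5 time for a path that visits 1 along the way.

69 s

Shortest 2→1: 2 → 0 → 1 = 26
Best 1 to 5: 1 → 6 → 5 costing 43
Total via 1: 26 + 43 = 69 s.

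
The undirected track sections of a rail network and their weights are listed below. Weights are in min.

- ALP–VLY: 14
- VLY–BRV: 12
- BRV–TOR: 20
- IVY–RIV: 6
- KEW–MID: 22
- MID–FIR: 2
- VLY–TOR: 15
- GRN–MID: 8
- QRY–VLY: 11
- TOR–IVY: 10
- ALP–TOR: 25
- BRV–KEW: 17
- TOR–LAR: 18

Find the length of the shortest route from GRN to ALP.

Enumerating some paths:
GRN → MID → KEW → BRV → TOR → ALP: 8+22+17+20+25 = 92
GRN → MID → KEW → BRV → VLY → ALP: 8+22+17+12+14 = 73
GRN → MID → KEW → BRV → TOR → VLY → ALP: 8+22+17+20+15+14 = 96
GRN → MID → KEW → BRV → VLY → TOR → ALP: 8+22+17+12+15+25 = 99
The minimum is 73 min via GRN → MID → KEW → BRV → VLY → ALP.

73 min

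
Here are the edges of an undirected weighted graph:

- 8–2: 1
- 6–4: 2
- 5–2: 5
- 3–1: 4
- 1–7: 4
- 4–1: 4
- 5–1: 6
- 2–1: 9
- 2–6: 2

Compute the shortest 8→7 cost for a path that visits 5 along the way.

Shortest 8→5: 8–2–5 = 6
Best 5 to 7: 5–1–7 costing 10
Total via 5: 6 + 10 = 16.

16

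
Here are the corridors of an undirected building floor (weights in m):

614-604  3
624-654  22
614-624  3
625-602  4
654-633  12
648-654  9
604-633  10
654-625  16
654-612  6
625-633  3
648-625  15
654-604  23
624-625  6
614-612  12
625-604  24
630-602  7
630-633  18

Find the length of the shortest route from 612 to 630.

Enumerating some paths:
612–654–633–630: 6+12+18 = 36
612–654–625–602–630: 6+16+4+7 = 33
612–614–624–625–602–630: 12+3+6+4+7 = 32
The minimum is 32 m via 612–614–624–625–602–630.

32 m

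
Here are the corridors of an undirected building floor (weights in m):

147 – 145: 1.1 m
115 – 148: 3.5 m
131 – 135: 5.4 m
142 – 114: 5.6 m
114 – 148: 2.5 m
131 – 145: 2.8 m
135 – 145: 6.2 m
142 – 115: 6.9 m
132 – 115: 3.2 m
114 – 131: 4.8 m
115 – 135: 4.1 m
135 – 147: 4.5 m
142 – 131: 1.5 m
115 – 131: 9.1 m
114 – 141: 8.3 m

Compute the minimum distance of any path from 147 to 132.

11.8 m

Enumerating some paths:
147 → 145 → 131 → 142 → 115 → 132: 1.1+2.8+1.5+6.9+3.2 = 15.5
147 → 145 → 135 → 115 → 132: 1.1+6.2+4.1+3.2 = 14.6
147 → 135 → 115 → 132: 4.5+4.1+3.2 = 11.8
Cheapest is 147 → 135 → 115 → 132 at 11.8 m.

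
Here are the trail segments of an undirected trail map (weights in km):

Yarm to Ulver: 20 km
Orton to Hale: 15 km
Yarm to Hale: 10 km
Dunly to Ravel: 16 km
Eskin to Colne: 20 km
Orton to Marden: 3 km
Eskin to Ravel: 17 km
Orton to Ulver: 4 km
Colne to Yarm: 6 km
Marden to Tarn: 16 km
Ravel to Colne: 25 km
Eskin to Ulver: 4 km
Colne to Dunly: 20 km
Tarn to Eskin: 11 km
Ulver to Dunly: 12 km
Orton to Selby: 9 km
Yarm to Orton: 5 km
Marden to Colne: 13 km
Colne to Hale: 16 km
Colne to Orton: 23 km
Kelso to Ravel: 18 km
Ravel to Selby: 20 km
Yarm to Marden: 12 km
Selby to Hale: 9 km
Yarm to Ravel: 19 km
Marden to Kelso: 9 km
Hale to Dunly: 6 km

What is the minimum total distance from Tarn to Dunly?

27 km

Compare a few routes:
Tarn → Eskin → Ulver → Dunly: 11+4+12 = 27
Tarn → Marden → Orton → Ulver → Dunly: 16+3+4+12 = 35
The minimum is 27 km via Tarn → Eskin → Ulver → Dunly.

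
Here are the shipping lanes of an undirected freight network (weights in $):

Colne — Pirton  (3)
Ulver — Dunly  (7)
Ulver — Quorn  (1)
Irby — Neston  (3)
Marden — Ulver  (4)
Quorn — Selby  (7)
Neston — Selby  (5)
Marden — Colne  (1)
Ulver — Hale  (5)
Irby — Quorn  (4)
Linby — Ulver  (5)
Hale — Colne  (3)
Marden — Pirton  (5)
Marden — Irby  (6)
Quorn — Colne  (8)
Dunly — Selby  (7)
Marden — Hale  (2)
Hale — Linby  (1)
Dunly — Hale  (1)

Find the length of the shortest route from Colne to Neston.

Enumerating some paths:
Colne–Quorn–Irby–Neston: 8+4+3 = 15
Colne–Marden–Ulver–Quorn–Irby–Neston: 1+4+1+4+3 = 13
Colne–Marden–Irby–Neston: 1+6+3 = 10
Colne–Hale–Marden–Irby–Neston: 3+2+6+3 = 14
Cheapest is Colne–Marden–Irby–Neston at $10.

$10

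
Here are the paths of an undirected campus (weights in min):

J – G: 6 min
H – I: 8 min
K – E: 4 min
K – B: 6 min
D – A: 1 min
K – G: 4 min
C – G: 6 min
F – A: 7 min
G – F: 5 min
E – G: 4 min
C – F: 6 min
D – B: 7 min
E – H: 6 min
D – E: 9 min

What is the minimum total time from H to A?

Compare a few routes:
H → E → D → A: 6+9+1 = 16
H → E → G → F → A: 6+4+5+7 = 22
H → E → K → B → D → A: 6+4+6+7+1 = 24
H → E → K → G → F → A: 6+4+4+5+7 = 26
The minimum is 16 min via H → E → D → A.

16 min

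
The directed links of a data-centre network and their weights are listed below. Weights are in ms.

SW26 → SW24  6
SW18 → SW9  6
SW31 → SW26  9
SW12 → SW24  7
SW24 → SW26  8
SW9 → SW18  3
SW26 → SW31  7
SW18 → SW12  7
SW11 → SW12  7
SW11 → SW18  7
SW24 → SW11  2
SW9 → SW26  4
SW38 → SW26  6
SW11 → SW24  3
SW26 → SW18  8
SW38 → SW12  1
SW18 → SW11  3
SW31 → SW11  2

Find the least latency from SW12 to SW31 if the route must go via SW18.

33 ms

Best SW12 to SW18: SW12 → SW24 → SW11 → SW18 costing 16
Shortest SW18→SW31: SW18 → SW9 → SW26 → SW31 = 17
Total via SW18: 16 + 17 = 33 ms.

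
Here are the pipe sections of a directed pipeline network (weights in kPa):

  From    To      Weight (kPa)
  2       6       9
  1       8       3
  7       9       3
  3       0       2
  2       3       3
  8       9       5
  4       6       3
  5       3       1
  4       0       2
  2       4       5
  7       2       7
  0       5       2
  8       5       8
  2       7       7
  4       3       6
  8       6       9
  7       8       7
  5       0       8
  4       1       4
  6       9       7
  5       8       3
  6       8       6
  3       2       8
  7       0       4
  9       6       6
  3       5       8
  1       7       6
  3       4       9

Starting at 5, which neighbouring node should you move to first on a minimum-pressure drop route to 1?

3

Candidate routes:
5 - 3 - 4 - 1: 1+9+4 = 14
5 - 3 - 2 - 4 - 1: 1+8+5+4 = 18
Cheapest is 5 - 3 - 4 - 1 at 14 kPa.
So from 5 the first move is to 3.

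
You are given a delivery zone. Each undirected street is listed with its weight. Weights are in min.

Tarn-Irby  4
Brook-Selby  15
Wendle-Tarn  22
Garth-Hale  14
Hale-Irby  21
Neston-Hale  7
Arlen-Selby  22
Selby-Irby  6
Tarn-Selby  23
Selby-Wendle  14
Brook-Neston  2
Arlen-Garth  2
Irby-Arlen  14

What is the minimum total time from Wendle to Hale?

38 min

Compare a few routes:
Wendle - Selby - Brook - Neston - Hale: 14+15+2+7 = 38
Wendle - Selby - Irby - Hale: 14+6+21 = 41
Wendle - Tarn - Irby - Hale: 22+4+21 = 47
The minimum is 38 min via Wendle - Selby - Brook - Neston - Hale.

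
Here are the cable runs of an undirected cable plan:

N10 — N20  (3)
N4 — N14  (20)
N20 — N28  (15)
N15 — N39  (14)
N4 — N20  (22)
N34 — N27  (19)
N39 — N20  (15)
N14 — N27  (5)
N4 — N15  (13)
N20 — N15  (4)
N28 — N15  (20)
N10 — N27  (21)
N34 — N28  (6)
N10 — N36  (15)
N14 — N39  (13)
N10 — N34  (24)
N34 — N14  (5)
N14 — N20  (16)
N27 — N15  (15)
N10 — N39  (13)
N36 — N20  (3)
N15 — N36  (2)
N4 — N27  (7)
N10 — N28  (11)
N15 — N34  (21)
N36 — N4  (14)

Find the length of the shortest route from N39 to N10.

Enumerating some paths:
N39 → N10: 13 = 13
N39 → N20 → N10: 15+3 = 18
Cheapest is N39 → N10 at 13.

13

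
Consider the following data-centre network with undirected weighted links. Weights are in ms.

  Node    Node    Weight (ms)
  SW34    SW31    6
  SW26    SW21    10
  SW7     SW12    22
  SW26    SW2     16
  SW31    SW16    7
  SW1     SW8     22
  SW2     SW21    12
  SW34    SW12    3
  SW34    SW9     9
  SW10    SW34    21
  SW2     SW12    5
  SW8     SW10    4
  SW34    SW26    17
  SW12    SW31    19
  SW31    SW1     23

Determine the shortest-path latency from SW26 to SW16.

Running Dijkstra from SW26:
SW26: 0
SW21: 10  (via SW26)
SW2: 16  (via SW26)
SW34: 17  (via SW26)
SW12: 20  (via SW34)
SW31: 23  (via SW34)
SW9: 26  (via SW34)
SW16: 30  (via SW31)
Shortest route: SW26–SW34–SW31–SW16 = 30 ms.

30 ms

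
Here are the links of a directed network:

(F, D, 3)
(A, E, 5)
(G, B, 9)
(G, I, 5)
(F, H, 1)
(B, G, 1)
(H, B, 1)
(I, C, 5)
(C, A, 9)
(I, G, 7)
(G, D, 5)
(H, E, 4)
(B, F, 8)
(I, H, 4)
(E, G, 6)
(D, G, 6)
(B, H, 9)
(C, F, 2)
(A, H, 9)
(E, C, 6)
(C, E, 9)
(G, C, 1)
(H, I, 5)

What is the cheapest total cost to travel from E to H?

Enumerating some paths:
E - G - C - F - H: 6+1+2+1 = 10
E - C - F - H: 6+2+1 = 9
The minimum is 9 via E - C - F - H.

9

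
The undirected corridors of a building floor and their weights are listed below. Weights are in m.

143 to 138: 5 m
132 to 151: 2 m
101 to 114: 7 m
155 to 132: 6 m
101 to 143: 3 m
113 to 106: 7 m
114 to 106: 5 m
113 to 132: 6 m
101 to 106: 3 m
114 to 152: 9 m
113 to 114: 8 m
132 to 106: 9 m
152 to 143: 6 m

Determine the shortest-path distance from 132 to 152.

21 m

Shortest distances from 132:
132: 0
151: 2  (via 132)
113: 6  (via 132)
155: 6  (via 132)
106: 9  (via 132)
101: 12  (via 106)
114: 14  (via 113)
143: 15  (via 101)
138: 20  (via 143)
152: 21  (via 143)
Shortest route: 132 → 106 → 101 → 143 → 152 = 21 m.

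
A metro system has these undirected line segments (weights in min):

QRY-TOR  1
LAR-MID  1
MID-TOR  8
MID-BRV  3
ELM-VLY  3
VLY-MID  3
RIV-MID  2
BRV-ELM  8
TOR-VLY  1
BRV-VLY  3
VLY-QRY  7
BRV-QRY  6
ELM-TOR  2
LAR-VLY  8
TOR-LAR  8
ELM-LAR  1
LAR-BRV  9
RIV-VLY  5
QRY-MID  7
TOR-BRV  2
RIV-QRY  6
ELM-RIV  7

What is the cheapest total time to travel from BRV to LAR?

Settle nodes by increasing distance from BRV:
BRV: 0
TOR: 2  (via BRV)
QRY: 3  (via TOR)
MID: 3  (via BRV)
VLY: 3  (via BRV)
LAR: 4  (via MID)
Shortest route: BRV → MID → LAR = 4 min.

4 min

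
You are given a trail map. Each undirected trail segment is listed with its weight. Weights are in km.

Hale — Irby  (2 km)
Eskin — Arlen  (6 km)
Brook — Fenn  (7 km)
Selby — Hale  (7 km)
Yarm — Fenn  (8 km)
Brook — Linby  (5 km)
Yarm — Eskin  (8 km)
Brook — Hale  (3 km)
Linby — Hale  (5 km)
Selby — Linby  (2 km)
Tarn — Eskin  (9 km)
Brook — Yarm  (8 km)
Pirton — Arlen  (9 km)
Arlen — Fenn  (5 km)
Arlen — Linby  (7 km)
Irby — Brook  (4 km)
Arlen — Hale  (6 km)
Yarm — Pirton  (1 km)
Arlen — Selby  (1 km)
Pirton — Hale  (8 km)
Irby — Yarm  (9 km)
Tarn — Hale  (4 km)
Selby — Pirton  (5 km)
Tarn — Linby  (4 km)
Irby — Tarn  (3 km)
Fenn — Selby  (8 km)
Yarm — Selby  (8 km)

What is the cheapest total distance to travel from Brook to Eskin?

Shortest distances from Brook:
Brook: 0
Hale: 3  (via Brook)
Irby: 4  (via Brook)
Linby: 5  (via Brook)
Tarn: 7  (via Hale)
Selby: 7  (via Linby)
Fenn: 7  (via Brook)
Yarm: 8  (via Brook)
Arlen: 8  (via Selby)
Pirton: 9  (via Yarm)
Eskin: 14  (via Arlen)
Shortest route: Brook–Linby–Selby–Arlen–Eskin = 14 km.

14 km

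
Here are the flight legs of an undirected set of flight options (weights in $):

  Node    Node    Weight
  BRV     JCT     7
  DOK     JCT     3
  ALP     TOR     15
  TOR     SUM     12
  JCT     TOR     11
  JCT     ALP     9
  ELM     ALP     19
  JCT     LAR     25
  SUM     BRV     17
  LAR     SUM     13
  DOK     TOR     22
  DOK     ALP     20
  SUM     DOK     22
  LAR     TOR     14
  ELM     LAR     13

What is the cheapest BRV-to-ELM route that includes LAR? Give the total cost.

$43

Best BRV to LAR: BRV–SUM–LAR costing 30
Best LAR to ELM: LAR–ELM costing 13
Total via LAR: 30 + 13 = $43.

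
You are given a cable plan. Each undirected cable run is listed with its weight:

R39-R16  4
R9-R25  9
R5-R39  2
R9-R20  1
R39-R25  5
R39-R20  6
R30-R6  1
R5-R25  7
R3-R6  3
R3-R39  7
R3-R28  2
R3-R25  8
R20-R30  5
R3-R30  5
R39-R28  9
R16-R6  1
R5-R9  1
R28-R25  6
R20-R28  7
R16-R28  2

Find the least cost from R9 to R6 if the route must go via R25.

Shortest R9→R25: R9–R5–R25 = 8
Shortest R25→R6: R25–R28–R16–R6 = 9
Total via R25: 8 + 9 = 17.

17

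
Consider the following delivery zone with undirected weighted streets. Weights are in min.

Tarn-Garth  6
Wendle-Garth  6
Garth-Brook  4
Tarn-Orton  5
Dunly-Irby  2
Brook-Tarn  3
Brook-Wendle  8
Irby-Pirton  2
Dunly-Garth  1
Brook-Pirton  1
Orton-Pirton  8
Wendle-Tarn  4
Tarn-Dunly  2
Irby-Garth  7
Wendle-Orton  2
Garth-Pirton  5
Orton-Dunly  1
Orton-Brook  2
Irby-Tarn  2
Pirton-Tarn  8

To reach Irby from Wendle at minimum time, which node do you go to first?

Enumerating some paths:
Wendle → Orton → Dunly → Irby: 2+1+2 = 5
Wendle → Tarn → Irby: 4+2 = 6
Wendle → Orton → Brook → Pirton → Irby: 2+2+1+2 = 7
Wendle → Orton → Dunly → Tarn → Irby: 2+1+2+2 = 7
Cheapest is Wendle → Orton → Dunly → Irby at 5 min.
So from Wendle the first move is to Orton.

Orton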